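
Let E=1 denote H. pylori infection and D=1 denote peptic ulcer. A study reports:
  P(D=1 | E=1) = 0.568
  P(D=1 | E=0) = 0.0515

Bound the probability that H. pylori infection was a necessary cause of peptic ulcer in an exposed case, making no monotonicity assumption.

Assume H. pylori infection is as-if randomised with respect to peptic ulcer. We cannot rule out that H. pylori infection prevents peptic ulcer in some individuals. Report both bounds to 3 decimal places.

0.909 ≤ PN ≤ 1.000

Let p₁ = 0.568, p₀ = 0.0515.
Under exogeneity alone the bounds on PN are max{0,(p₁−p₀)/p₁} ≤ PN ≤ min{1,(1−p₀)/p₁}.
  lower = (p₁ − p₀)/p₁ = 0.5165 / 0.568 ≈ 0.9093
  upper = min{1, (1 − p₀)/p₁} = 0.9485 / 0.568 ≈ 1.6699 → capped at 1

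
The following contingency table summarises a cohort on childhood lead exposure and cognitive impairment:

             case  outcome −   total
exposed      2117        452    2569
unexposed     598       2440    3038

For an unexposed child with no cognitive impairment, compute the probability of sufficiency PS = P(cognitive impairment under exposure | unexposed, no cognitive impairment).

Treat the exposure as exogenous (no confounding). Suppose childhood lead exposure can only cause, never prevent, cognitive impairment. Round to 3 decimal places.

PS ≈ 0.781

p₁ = P(outcome | exposed) = 2117/2569 = 0.82406
p₀ = P(outcome | unexposed) = 598/3038 = 0.19684
Under exogeneity and monotonicity, PS = (p₁ − p₀)/(1 − p₀).
PS = (0.82406 − 0.19684) / 0.80316 ≈ 0.7809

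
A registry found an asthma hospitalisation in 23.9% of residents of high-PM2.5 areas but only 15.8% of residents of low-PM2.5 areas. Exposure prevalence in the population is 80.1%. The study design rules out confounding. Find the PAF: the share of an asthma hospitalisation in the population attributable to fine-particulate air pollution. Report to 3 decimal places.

p₁ = 0.239, p₀ = 0.158.
Overall risk P(Y=1) = π·p₁ + (1−π)·p₀ = 0.801×0.239 + 0.199×0.158 = 0.22288.
Under exogeneity, PAF = [P(Y=1) − p₀] / P(Y=1).
PAF = (0.22288 − 0.158) / 0.22288 ≈ 0.2911

PAF ≈ 0.291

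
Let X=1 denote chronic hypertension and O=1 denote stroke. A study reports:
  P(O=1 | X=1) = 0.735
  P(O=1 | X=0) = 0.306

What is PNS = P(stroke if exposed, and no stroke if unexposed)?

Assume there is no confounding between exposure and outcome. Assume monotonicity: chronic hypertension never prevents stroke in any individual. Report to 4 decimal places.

PNS ≈ 0.4290

Let p₁ = 0.735, p₀ = 0.306.
Under exogeneity and monotonicity, PNS = p₁ − p₀.
PNS = 0.735 − 0.306 = 0.429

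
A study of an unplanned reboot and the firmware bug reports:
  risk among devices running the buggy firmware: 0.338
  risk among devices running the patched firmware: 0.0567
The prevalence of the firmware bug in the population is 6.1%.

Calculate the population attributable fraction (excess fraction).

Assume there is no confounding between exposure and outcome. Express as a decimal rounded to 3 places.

PAF ≈ 0.232

Let p₁ = 0.338, p₀ = 0.0567.
Overall risk P(Y=1) = π·p₁ + (1−π)·p₀ = 0.061×0.338 + 0.939×0.0567 = 0.073859.
Under exogeneity, PAF = [P(Y=1) − p₀] / P(Y=1).
PAF = (0.073859 − 0.0567) / 0.073859 ≈ 0.2323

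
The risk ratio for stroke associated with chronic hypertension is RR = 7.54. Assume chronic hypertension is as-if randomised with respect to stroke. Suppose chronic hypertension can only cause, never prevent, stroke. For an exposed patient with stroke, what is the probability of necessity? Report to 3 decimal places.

PN ≈ 0.867

Under exogeneity and monotonicity, PN = (RR − 1) / RR = 1 − 1/RR.
PN = (7.54 − 1) / 7.54 = 6.54 / 7.54 ≈ 0.8674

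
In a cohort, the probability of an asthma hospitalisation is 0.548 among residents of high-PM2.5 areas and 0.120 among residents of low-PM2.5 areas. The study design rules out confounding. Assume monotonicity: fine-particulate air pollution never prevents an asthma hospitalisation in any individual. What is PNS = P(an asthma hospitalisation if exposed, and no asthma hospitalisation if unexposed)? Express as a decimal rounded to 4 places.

PNS ≈ 0.4280

Let p₁ = 0.548, p₀ = 0.12.
Under exogeneity and monotonicity, PNS = p₁ − p₀.
PNS = 0.548 − 0.12 = 0.428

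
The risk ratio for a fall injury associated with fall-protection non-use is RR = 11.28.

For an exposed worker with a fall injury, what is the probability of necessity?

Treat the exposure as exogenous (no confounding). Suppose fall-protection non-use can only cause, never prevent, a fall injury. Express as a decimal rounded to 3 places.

PN ≈ 0.911

Under exogeneity and monotonicity, PN = (RR − 1) / RR = 1 − 1/RR.
PN = (11.28 − 1) / 11.28 = 10.28 / 11.28 ≈ 0.9113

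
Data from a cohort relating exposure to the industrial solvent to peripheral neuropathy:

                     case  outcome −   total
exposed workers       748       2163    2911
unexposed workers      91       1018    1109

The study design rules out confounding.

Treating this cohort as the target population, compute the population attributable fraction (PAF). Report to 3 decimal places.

PAF ≈ 0.607

p₁ = P(outcome | exposed) = 748/2911 = 0.25696
p₀ = P(outcome | unexposed) = 91/1109 = 0.082056
Exposure prevalence π = 2911/4020 = 0.72413; overall risk P(Y=1) = 0.20871.
Under exogeneity, PAF = [P(Y=1) − p₀]/P(Y=1).
PAF = (0.20871 − 0.082056) / 0.20871 ≈ 0.6068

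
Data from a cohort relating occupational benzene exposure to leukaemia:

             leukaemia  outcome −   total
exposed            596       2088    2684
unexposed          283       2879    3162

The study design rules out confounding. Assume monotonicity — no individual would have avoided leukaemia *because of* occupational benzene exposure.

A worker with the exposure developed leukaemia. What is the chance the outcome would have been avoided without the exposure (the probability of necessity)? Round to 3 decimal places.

PN ≈ 0.597

p₁ = P(outcome | exposed) = 596/2684 = 0.22206
p₀ = P(outcome | unexposed) = 283/3162 = 0.0895
Under exogeneity and monotonicity, PN = (p₁ − p₀) / p₁.
PN = (0.22206 − 0.0895) / 0.22206 = 0.13256 / 0.22206 ≈ 0.5969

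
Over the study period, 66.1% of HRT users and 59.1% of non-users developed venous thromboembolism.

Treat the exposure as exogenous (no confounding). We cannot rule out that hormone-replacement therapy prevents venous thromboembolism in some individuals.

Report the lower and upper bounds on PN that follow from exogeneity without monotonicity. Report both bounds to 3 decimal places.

p₁ = 0.661, p₀ = 0.591.
Under exogeneity alone the bounds on PN are max{0,(p₁−p₀)/p₁} ≤ PN ≤ min{1,(1−p₀)/p₁}.
  lower = (p₁ − p₀)/p₁ = 0.07 / 0.661 ≈ 0.1059
  upper = min{1, (1 − p₀)/p₁} = 0.409 / 0.661 ≈ 0.6188

0.106 ≤ PN ≤ 0.619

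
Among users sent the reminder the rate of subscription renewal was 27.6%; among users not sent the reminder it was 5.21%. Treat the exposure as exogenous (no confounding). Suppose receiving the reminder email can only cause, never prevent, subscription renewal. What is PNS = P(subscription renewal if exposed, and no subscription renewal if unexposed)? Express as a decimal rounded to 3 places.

p₁ = 0.276, p₀ = 0.0521.
Under exogeneity and monotonicity, PNS = p₁ − p₀.
PNS = 0.276 − 0.0521 = 0.2239

PNS ≈ 0.224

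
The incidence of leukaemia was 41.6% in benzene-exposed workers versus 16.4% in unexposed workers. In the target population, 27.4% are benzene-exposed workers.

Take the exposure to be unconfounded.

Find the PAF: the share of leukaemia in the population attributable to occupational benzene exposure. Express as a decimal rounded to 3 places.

p₁ = 0.416, p₀ = 0.164.
Overall risk P(Y=1) = π·p₁ + (1−π)·p₀ = 0.274×0.416 + 0.726×0.164 = 0.23305.
Under exogeneity, PAF = [P(Y=1) − p₀] / P(Y=1).
PAF = (0.23305 − 0.164) / 0.23305 ≈ 0.2963

PAF ≈ 0.296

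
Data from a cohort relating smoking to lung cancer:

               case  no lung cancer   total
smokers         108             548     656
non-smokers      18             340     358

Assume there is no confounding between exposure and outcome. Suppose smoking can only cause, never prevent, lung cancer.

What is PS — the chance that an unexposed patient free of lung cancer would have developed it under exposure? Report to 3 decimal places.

PS ≈ 0.120

p₁ = P(outcome | exposed) = 108/656 = 0.16463
p₀ = P(outcome | unexposed) = 18/358 = 0.050279
Under exogeneity and monotonicity, PS = (p₁ − p₀)/(1 − p₀).
PS = (0.16463 − 0.050279) / 0.94972 ≈ 0.1204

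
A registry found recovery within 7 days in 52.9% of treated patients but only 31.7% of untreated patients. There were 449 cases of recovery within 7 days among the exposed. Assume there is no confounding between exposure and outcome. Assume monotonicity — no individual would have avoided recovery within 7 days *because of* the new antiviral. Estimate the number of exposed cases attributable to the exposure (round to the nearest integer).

p₁ = 0.529, p₀ = 0.317.
PN = (p₁ − p₀)/p₁ = (0.529 − 0.317) / 0.529 ≈ 0.40076.
Attributable cases ≈ PN × (exposed cases) = 0.40076 × 449 ≈ 179.94.

about 180 cases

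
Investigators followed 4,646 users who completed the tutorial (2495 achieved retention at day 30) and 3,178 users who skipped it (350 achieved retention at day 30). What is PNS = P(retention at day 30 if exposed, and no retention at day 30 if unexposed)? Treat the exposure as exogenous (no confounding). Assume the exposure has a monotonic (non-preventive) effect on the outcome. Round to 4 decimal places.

PNS ≈ 0.4269

p₁ = P(outcome | exposed) = 2495/4646 = 0.53702
p₀ = P(outcome | unexposed) = 350/3178 = 0.11013
Under exogeneity and monotonicity, PNS = p₁ − p₀.
PNS = 0.53702 − 0.11013 = 0.42689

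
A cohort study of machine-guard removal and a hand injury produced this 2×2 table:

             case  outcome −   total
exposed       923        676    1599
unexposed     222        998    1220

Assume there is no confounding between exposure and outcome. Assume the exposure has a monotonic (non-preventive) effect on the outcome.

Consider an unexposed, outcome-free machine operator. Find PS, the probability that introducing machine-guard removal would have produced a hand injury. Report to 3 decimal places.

PS ≈ 0.483

p₁ = P(outcome | exposed) = 923/1599 = 0.57724
p₀ = P(outcome | unexposed) = 222/1220 = 0.18197
Under exogeneity and monotonicity, PS = (p₁ − p₀)/(1 − p₀).
PS = (0.57724 − 0.18197) / 0.81803 ≈ 0.4832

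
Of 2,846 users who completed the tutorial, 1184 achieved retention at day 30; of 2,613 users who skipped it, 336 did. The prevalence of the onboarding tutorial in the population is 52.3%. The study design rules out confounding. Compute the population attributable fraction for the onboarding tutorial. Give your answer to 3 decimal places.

p₁ = P(outcome | exposed) = 1184/2846 = 0.41602
p₀ = P(outcome | unexposed) = 336/2613 = 0.12859
Overall risk P(Y=1) = π·p₁ + (1−π)·p₀ = 0.523×0.41602 + 0.477×0.12859 = 0.27892.
Under exogeneity, PAF = [P(Y=1) − p₀] / P(Y=1).
PAF = (0.27892 − 0.12859) / 0.27892 ≈ 0.5390

PAF ≈ 0.539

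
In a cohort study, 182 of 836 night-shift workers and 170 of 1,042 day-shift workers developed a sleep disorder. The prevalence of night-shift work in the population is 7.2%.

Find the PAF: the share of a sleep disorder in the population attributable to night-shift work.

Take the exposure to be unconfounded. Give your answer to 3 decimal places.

p₁ = P(outcome | exposed) = 182/836 = 0.2177
p₀ = P(outcome | unexposed) = 170/1042 = 0.16315
Overall risk P(Y=1) = π·p₁ + (1−π)·p₀ = 0.072×0.2177 + 0.928×0.16315 = 0.16708.
Under exogeneity, PAF = [P(Y=1) − p₀] / P(Y=1).
PAF = (0.16708 − 0.16315) / 0.16708 ≈ 0.0235

PAF ≈ 0.024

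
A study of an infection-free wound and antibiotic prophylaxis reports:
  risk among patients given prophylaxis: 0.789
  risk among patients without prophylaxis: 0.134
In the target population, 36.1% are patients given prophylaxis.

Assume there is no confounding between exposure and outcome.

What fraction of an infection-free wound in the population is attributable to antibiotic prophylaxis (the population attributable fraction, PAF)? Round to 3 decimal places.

PAF ≈ 0.638

Let p₁ = 0.789, p₀ = 0.134.
Overall risk P(Y=1) = π·p₁ + (1−π)·p₀ = 0.361×0.789 + 0.639×0.134 = 0.37045.
Under exogeneity, PAF = [P(Y=1) − p₀] / P(Y=1).
PAF = (0.37045 − 0.134) / 0.37045 ≈ 0.6383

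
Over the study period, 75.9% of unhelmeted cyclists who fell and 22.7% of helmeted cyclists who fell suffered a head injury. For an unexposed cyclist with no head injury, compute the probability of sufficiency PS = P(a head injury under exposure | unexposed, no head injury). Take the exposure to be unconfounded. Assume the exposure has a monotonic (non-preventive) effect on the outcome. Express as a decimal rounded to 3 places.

p₁ = 0.759, p₀ = 0.227.
Under exogeneity and monotonicity, PS = (p₁ − p₀) / (1 − p₀).
PS = (0.759 − 0.227) / (1 − 0.227) = 0.532 / 0.773 ≈ 0.6882

PS ≈ 0.688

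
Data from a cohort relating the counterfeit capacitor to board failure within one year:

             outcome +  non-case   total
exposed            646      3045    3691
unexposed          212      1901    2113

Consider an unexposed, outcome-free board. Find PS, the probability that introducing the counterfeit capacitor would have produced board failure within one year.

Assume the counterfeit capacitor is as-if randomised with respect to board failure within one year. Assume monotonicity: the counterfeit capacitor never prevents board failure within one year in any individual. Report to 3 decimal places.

PS ≈ 0.083

p₁ = P(outcome | exposed) = 646/3691 = 0.17502
p₀ = P(outcome | unexposed) = 212/2113 = 0.10033
Under exogeneity and monotonicity, PS = (p₁ − p₀)/(1 − p₀).
PS = (0.17502 − 0.10033) / 0.89967 ≈ 0.0830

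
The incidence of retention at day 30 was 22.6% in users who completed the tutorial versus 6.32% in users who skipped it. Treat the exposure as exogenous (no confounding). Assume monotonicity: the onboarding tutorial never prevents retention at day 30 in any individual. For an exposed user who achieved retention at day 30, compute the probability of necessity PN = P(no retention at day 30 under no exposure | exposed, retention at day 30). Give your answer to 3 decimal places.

p₁ = 0.226, p₀ = 0.0632.
Under exogeneity and monotonicity, PN = (p₁ − p₀) / p₁.
PN = (0.226 − 0.0632) / 0.226 = 0.1628 / 0.226 ≈ 0.7204

PN ≈ 0.720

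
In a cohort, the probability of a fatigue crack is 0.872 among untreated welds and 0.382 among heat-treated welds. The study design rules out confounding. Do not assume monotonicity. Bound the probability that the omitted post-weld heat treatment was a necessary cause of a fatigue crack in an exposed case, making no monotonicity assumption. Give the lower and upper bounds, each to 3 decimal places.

Let p₁ = 0.872, p₀ = 0.382.
Under exogeneity alone the bounds on PN are max{0,(p₁−p₀)/p₁} ≤ PN ≤ min{1,(1−p₀)/p₁}.
  lower = (p₁ − p₀)/p₁ = 0.49 / 0.872 ≈ 0.5619
  upper = min{1, (1 − p₀)/p₁} = 0.618 / 0.872 ≈ 0.7087

0.562 ≤ PN ≤ 0.709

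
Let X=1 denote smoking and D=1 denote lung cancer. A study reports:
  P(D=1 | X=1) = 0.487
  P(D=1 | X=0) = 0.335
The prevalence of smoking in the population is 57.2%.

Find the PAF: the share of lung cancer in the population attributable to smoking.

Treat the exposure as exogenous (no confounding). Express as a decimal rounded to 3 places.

Let p₁ = 0.487, p₀ = 0.335.
Overall risk P(Y=1) = π·p₁ + (1−π)·p₀ = 0.572×0.487 + 0.428×0.335 = 0.42194.
Under exogeneity, PAF = [P(Y=1) − p₀] / P(Y=1).
PAF = (0.42194 − 0.335) / 0.42194 ≈ 0.2061

PAF ≈ 0.206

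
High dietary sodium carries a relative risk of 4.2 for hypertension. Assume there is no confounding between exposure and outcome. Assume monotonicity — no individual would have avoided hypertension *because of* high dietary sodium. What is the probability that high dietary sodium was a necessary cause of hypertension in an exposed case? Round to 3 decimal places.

PN ≈ 0.762

Under exogeneity and monotonicity, PN = (RR − 1) / RR = 1 − 1/RR.
PN = (4.2 − 1) / 4.2 = 3.2 / 4.2 ≈ 0.7619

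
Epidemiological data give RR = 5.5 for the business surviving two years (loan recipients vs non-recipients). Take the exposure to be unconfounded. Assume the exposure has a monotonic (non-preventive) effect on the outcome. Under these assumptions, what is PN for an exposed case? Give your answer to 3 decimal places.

PN ≈ 0.818

Under exogeneity and monotonicity, PN = (RR − 1) / RR = 1 − 1/RR.
PN = (5.5 − 1) / 5.5 = 4.5 / 5.5 ≈ 0.8182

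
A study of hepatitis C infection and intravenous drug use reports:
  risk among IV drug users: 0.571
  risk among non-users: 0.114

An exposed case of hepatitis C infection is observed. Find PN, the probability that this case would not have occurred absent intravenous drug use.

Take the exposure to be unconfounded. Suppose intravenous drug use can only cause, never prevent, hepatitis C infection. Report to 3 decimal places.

PN ≈ 0.800

Let p₁ = 0.571, p₀ = 0.114.
Under exogeneity and monotonicity, PN = (p₁ − p₀) / p₁.
PN = (0.571 − 0.114) / 0.571 = 0.457 / 0.571 ≈ 0.8004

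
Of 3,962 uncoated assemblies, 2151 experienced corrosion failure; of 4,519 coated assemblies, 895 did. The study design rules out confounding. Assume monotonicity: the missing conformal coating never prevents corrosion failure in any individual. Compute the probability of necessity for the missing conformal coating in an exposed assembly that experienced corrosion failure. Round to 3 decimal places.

p₁ = P(outcome | exposed) = 2151/3962 = 0.54291
p₀ = P(outcome | unexposed) = 895/4519 = 0.19805
Under exogeneity and monotonicity, PN = (p₁ − p₀) / p₁.
PN = (0.54291 − 0.19805) / 0.54291 = 0.34485 / 0.54291 ≈ 0.6352

PN ≈ 0.635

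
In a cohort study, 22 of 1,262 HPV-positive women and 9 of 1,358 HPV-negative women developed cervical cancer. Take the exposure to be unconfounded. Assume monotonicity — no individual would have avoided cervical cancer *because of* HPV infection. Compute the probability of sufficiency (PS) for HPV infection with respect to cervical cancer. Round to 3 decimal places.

PS ≈ 0.011

p₁ = P(outcome | exposed) = 22/1262 = 0.017433
p₀ = P(outcome | unexposed) = 9/1358 = 0.0066274
Under exogeneity and monotonicity, PS = (p₁ − p₀) / (1 − p₀).
PS = (0.017433 − 0.0066274) / (1 − 0.0066274) = 0.010805 / 0.99337 ≈ 0.0109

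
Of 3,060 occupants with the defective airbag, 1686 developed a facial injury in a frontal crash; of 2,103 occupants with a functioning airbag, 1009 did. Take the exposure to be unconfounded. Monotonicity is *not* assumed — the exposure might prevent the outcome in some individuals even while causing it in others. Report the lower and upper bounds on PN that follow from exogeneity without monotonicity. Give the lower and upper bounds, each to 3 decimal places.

0.129 ≤ PN ≤ 0.944

p₁ = P(outcome | exposed) = 1686/3060 = 0.55098
p₀ = P(outcome | unexposed) = 1009/2103 = 0.47979
Under exogeneity alone the bounds on PN are max{0,(p₁−p₀)/p₁} ≤ PN ≤ min{1,(1−p₀)/p₁}.
  lower = (p₁ − p₀)/p₁ = 0.07119 / 0.55098 ≈ 0.1292
  upper = min{1, (1 − p₀)/p₁} = 0.52021 / 0.55098 ≈ 0.9442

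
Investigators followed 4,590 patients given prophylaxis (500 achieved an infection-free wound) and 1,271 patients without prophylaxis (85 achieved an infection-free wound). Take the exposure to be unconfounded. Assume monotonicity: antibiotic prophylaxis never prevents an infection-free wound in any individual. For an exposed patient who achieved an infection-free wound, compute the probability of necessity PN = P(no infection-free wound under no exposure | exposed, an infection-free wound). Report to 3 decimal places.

p₁ = P(outcome | exposed) = 500/4590 = 0.10893
p₀ = P(outcome | unexposed) = 85/1271 = 0.066876
Under exogeneity and monotonicity, PN = (p₁ − p₀) / p₁.
PN = (0.10893 − 0.066876) / 0.10893 = 0.042056 / 0.10893 ≈ 0.3861

PN ≈ 0.386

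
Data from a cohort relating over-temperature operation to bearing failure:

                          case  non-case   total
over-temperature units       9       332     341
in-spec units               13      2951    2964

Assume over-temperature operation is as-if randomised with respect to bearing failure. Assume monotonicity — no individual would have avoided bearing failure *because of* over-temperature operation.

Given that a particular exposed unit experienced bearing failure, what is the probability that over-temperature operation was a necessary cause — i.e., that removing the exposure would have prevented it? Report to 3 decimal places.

PN ≈ 0.834

p₁ = P(outcome | exposed) = 9/341 = 0.026393
p₀ = P(outcome | unexposed) = 13/2964 = 0.004386
Under exogeneity and monotonicity, PN = (p₁ − p₀)/p₁.
PN = (0.026393 − 0.004386) / 0.026393 ≈ 0.8338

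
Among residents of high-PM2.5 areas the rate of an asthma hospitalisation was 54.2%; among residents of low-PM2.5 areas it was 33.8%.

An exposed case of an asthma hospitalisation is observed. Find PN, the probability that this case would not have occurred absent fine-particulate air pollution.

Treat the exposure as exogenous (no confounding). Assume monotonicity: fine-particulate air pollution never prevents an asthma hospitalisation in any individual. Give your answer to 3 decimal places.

PN ≈ 0.376

p₁ = 0.542, p₀ = 0.338.
Under exogeneity and monotonicity, PN = (p₁ − p₀) / p₁.
PN = (0.542 − 0.338) / 0.542 = 0.204 / 0.542 ≈ 0.3764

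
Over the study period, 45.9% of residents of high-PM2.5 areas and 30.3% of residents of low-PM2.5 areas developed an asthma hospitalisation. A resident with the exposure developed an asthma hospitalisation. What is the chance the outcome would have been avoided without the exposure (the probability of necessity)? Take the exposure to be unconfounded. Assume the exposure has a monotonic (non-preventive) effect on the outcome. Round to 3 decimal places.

p₁ = 0.459, p₀ = 0.303.
Under exogeneity and monotonicity, PN = (p₁ − p₀) / p₁.
PN = (0.459 − 0.303) / 0.459 = 0.156 / 0.459 ≈ 0.3399

PN ≈ 0.340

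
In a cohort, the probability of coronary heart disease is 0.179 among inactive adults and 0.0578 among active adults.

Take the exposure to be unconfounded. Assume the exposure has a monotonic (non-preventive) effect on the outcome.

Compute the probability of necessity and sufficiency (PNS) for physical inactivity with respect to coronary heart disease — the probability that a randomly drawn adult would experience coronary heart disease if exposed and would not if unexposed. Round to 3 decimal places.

PNS ≈ 0.121

Let p₁ = 0.179, p₀ = 0.0578.
Under exogeneity and monotonicity, PNS = p₁ − p₀.
PNS = 0.179 − 0.0578 = 0.1212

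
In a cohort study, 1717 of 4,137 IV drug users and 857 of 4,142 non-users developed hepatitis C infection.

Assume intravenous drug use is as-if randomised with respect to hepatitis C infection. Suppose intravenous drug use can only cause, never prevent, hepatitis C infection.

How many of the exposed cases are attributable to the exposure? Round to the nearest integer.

about 861 cases

p₁ = P(outcome | exposed) = 1717/4137 = 0.41504
p₀ = P(outcome | unexposed) = 857/4142 = 0.2069
PN = (p₁ − p₀)/p₁ = (0.41504 − 0.2069) / 0.41504 ≈ 0.50148.
Attributable cases ≈ PN × (exposed cases) = 0.50148 × 1717 ≈ 861.03.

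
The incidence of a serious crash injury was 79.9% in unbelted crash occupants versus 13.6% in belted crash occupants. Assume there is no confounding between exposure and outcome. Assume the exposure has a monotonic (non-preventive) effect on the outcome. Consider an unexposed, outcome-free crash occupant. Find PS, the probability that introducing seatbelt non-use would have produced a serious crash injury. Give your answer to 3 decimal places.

p₁ = 0.799, p₀ = 0.136.
Under exogeneity and monotonicity, PS = (p₁ − p₀) / (1 − p₀).
PS = (0.799 − 0.136) / (1 − 0.136) = 0.663 / 0.864 ≈ 0.7674

PS ≈ 0.767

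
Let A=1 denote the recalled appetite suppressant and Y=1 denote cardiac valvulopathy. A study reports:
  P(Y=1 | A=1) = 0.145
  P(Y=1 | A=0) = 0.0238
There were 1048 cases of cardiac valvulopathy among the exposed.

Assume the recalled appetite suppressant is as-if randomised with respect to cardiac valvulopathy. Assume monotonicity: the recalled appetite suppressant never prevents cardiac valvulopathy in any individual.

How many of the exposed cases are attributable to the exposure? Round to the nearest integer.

about 876 cases

Let p₁ = 0.145, p₀ = 0.0238.
PN = (p₁ − p₀)/p₁ = (0.145 − 0.0238) / 0.145 ≈ 0.83586.
Attributable cases ≈ PN × (exposed cases) = 0.83586 × 1048 ≈ 875.98.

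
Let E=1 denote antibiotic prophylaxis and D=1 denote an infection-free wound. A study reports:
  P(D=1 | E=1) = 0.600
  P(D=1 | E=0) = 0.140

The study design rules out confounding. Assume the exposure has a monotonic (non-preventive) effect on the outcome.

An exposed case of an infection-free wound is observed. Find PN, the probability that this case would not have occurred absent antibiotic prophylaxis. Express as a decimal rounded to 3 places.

Let p₁ = 0.6, p₀ = 0.14.
Under exogeneity and monotonicity, PN = (p₁ − p₀) / p₁.
PN = (0.6 − 0.14) / 0.6 = 0.46 / 0.6 ≈ 0.7667

PN ≈ 0.767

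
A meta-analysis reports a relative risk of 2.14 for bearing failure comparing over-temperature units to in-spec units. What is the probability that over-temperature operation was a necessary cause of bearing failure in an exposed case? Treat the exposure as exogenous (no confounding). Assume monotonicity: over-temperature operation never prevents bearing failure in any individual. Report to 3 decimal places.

Under exogeneity and monotonicity, PN = (RR − 1) / RR = 1 − 1/RR.
PN = (2.14 − 1) / 2.14 = 1.14 / 2.14 ≈ 0.5327

PN ≈ 0.533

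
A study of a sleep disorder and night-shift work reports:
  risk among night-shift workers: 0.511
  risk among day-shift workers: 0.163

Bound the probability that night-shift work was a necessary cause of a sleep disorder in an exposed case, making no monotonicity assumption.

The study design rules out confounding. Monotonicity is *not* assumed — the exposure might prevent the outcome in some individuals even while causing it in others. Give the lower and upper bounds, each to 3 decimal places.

0.681 ≤ PN ≤ 1.000

Let p₁ = 0.511, p₀ = 0.163.
Under exogeneity alone the bounds on PN are max{0,(p₁−p₀)/p₁} ≤ PN ≤ min{1,(1−p₀)/p₁}.
  lower = (p₁ − p₀)/p₁ = 0.348 / 0.511 ≈ 0.6810
  upper = min{1, (1 − p₀)/p₁} = 0.837 / 0.511 ≈ 1.6380 → capped at 1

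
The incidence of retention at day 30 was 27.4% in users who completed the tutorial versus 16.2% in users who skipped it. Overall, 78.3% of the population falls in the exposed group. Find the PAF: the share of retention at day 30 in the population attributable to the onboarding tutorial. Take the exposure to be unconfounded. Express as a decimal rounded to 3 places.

PAF ≈ 0.351

p₁ = 0.274, p₀ = 0.162.
Overall risk P(Y=1) = π·p₁ + (1−π)·p₀ = 0.783×0.274 + 0.217×0.162 = 0.2497.
Under exogeneity, PAF = [P(Y=1) − p₀] / P(Y=1).
PAF = (0.2497 − 0.162) / 0.2497 ≈ 0.3512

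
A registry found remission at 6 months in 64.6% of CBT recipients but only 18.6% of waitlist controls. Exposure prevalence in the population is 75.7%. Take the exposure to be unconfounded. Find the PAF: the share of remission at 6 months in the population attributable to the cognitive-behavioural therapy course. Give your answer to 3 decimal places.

p₁ = 0.646, p₀ = 0.186.
Overall risk P(Y=1) = π·p₁ + (1−π)·p₀ = 0.757×0.646 + 0.243×0.186 = 0.53422.
Under exogeneity, PAF = [P(Y=1) − p₀] / P(Y=1).
PAF = (0.53422 − 0.186) / 0.53422 ≈ 0.6518

PAF ≈ 0.652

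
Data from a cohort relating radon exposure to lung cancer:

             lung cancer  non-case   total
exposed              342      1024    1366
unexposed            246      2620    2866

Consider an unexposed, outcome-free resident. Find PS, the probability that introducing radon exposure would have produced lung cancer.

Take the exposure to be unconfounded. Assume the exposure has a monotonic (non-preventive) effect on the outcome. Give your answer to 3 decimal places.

p₁ = P(outcome | exposed) = 342/1366 = 0.25037
p₀ = P(outcome | unexposed) = 246/2866 = 0.085834
Under exogeneity and monotonicity, PS = (p₁ − p₀)/(1 − p₀).
PS = (0.25037 − 0.085834) / 0.91417 ≈ 0.1800

PS ≈ 0.180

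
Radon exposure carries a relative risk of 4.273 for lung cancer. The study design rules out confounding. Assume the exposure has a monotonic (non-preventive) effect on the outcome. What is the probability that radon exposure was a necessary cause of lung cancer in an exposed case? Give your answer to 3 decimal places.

Under exogeneity and monotonicity, PN = (RR − 1) / RR = 1 − 1/RR.
PN = (4.273 − 1) / 4.273 = 3.273 / 4.273 ≈ 0.7660

PN ≈ 0.766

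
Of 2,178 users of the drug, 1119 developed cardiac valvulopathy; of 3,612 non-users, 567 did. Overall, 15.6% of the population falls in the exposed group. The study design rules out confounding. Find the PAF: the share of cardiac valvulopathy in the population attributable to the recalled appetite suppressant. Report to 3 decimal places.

p₁ = P(outcome | exposed) = 1119/2178 = 0.51377
p₀ = P(outcome | unexposed) = 567/3612 = 0.15698
Overall risk P(Y=1) = π·p₁ + (1−π)·p₀ = 0.156×0.51377 + 0.844×0.15698 = 0.21264.
Under exogeneity, PAF = [P(Y=1) − p₀] / P(Y=1).
PAF = (0.21264 − 0.15698) / 0.21264 ≈ 0.2618

PAF ≈ 0.262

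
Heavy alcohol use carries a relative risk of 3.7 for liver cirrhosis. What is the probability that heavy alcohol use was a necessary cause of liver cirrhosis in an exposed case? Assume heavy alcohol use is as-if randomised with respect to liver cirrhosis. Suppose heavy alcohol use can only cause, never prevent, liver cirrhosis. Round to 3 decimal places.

PN ≈ 0.730

Under exogeneity and monotonicity, PN = (RR − 1) / RR = 1 − 1/RR.
PN = (3.7 − 1) / 3.7 = 2.7 / 3.7 ≈ 0.7297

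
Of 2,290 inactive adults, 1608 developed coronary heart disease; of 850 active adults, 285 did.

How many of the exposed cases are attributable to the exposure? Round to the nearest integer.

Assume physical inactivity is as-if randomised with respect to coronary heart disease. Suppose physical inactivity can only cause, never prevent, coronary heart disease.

p₁ = P(outcome | exposed) = 1608/2290 = 0.70218
p₀ = P(outcome | unexposed) = 285/850 = 0.33529
PN = (p₁ − p₀)/p₁ = (0.70218 − 0.33529) / 0.70218 ≈ 0.52250.
Attributable cases ≈ PN × (exposed cases) = 0.52250 × 1608 ≈ 840.18.

about 840 cases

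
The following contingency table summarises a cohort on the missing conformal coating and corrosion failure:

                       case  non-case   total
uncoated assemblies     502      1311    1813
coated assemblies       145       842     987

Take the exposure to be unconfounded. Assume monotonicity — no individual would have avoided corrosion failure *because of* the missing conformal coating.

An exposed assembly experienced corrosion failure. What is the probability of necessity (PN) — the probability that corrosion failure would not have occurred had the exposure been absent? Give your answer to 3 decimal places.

PN ≈ 0.469

p₁ = P(outcome | exposed) = 502/1813 = 0.27689
p₀ = P(outcome | unexposed) = 145/987 = 0.14691
Under exogeneity and monotonicity, PN = (p₁ − p₀)/p₁.
PN = (0.27689 − 0.14691) / 0.27689 ≈ 0.4694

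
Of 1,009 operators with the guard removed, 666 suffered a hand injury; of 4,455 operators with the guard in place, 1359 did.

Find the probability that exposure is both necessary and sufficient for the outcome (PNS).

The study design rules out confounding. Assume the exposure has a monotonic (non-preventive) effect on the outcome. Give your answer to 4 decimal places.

p₁ = P(outcome | exposed) = 666/1009 = 0.66006
p₀ = P(outcome | unexposed) = 1359/4455 = 0.30505
Under exogeneity and monotonicity, PNS = p₁ − p₀.
PNS = 0.66006 − 0.30505 = 0.35501

PNS ≈ 0.3550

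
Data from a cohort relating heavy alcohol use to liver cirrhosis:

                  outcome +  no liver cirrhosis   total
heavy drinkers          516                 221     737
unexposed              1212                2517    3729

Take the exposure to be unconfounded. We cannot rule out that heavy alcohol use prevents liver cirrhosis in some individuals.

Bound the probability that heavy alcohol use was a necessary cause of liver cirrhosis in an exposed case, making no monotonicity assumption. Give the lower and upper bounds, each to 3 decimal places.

p₁ = P(outcome | exposed) = 516/737 = 0.70014
p₀ = P(outcome | unexposed) = 1212/3729 = 0.32502
Under exogeneity alone the bounds on PN are max{0,(p₁−p₀)/p₁} ≤ PN ≤ min{1,(1−p₀)/p₁}.
  lower = (p₁ − p₀)/p₁ = 0.37512 / 0.70014 ≈ 0.5358
  upper = min{1, (1 − p₀)/p₁} = 0.67498 / 0.70014 ≈ 0.9641

0.536 ≤ PN ≤ 0.964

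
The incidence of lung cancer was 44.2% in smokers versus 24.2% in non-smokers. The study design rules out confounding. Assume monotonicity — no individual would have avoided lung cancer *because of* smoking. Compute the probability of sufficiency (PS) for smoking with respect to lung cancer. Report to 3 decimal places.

PS ≈ 0.264

p₁ = 0.442, p₀ = 0.242.
Under exogeneity and monotonicity, PS = (p₁ − p₀) / (1 − p₀).
PS = (0.442 − 0.242) / (1 − 0.242) = 0.2 / 0.758 ≈ 0.2639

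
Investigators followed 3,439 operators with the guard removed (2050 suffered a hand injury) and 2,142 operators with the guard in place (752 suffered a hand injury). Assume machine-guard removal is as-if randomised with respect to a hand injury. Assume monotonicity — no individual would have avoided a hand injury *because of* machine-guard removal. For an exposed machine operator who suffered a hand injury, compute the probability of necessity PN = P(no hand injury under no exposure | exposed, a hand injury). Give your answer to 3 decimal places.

p₁ = P(outcome | exposed) = 2050/3439 = 0.5961
p₀ = P(outcome | unexposed) = 752/2142 = 0.35107
Under exogeneity and monotonicity, PN = (p₁ − p₀) / p₁.
PN = (0.5961 − 0.35107) / 0.5961 = 0.24503 / 0.5961 ≈ 0.4111

PN ≈ 0.411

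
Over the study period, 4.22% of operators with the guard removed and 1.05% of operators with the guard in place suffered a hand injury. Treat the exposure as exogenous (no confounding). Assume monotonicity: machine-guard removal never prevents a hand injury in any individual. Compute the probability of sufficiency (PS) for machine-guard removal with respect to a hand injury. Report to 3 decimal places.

PS ≈ 0.032

p₁ = 0.0422, p₀ = 0.0105.
Under exogeneity and monotonicity, PS = (p₁ − p₀) / (1 − p₀).
PS = (0.0422 − 0.0105) / (1 − 0.0105) = 0.0317 / 0.9895 ≈ 0.0320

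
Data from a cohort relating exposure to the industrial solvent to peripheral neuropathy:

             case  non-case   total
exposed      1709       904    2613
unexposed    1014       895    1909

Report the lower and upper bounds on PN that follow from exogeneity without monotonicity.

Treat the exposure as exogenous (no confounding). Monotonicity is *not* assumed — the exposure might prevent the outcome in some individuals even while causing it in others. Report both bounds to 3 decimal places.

p₁ = P(outcome | exposed) = 1709/2613 = 0.65404
p₀ = P(outcome | unexposed) = 1014/1909 = 0.53117
Under exogeneity alone the bounds on PN are max{0,(p₁−p₀)/p₁} ≤ PN ≤ min{1,(1−p₀)/p₁}.
  lower = (p₁ − p₀)/p₁ = 0.12287 / 0.65404 ≈ 0.1879
  upper = min{1, (1 − p₀)/p₁} = 0.46883 / 0.65404 ≈ 0.7168

0.188 ≤ PN ≤ 0.717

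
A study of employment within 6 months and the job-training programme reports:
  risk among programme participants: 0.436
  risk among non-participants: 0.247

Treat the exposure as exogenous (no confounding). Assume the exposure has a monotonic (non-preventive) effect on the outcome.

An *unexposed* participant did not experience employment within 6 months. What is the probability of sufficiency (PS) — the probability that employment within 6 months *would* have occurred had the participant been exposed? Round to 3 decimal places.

PS ≈ 0.251

Let p₁ = 0.436, p₀ = 0.247.
Under exogeneity and monotonicity, PS = (p₁ − p₀) / (1 − p₀).
PS = (0.436 − 0.247) / (1 − 0.247) = 0.189 / 0.753 ≈ 0.2510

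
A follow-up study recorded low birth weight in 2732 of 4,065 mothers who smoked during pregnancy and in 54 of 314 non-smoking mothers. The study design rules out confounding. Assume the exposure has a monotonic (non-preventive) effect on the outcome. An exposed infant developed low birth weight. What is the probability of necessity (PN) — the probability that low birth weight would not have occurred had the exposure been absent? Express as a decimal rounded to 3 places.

p₁ = P(outcome | exposed) = 2732/4065 = 0.67208
p₀ = P(outcome | unexposed) = 54/314 = 0.17197
Under exogeneity and monotonicity, PN = (p₁ − p₀) / p₁.
PN = (0.67208 − 0.17197) / 0.67208 = 0.5001 / 0.67208 ≈ 0.7441

PN ≈ 0.744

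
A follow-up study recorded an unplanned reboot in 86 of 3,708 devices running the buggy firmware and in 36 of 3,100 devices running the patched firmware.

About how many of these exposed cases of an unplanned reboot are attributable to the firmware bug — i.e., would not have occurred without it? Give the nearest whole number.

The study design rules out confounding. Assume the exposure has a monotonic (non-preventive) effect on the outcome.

p₁ = P(outcome | exposed) = 86/3708 = 0.023193
p₀ = P(outcome | unexposed) = 36/3100 = 0.011613
PN = (p₁ − p₀)/p₁ = (0.023193 − 0.011613) / 0.023193 ≈ 0.49929.
Attributable cases ≈ PN × (exposed cases) = 0.49929 × 86 ≈ 42.94.

about 43 cases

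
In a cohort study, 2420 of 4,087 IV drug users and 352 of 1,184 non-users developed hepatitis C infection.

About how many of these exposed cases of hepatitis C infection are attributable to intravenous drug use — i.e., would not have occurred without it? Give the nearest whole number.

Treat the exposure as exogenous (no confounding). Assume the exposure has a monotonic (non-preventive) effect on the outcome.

about 1205 cases

p₁ = P(outcome | exposed) = 2420/4087 = 0.59212
p₀ = P(outcome | unexposed) = 352/1184 = 0.2973
PN = (p₁ − p₀)/p₁ = (0.59212 − 0.2973) / 0.59212 ≈ 0.49791.
Attributable cases ≈ PN × (exposed cases) = 0.49791 × 2420 ≈ 1204.95.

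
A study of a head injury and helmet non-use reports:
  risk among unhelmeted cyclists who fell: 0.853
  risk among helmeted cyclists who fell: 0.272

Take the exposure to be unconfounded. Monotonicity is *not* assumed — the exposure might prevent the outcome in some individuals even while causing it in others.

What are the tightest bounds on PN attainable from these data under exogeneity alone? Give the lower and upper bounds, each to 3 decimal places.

Let p₁ = 0.853, p₀ = 0.272.
Under exogeneity alone the bounds on PN are max{0,(p₁−p₀)/p₁} ≤ PN ≤ min{1,(1−p₀)/p₁}.
  lower = (p₁ − p₀)/p₁ = 0.581 / 0.853 ≈ 0.6811
  upper = min{1, (1 − p₀)/p₁} = 0.728 / 0.853 ≈ 0.8535

0.681 ≤ PN ≤ 0.853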